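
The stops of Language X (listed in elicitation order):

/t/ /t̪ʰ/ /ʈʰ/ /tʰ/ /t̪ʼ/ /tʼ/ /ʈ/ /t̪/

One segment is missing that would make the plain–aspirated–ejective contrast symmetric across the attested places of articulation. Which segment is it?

dental: plain /t̪/, aspirated /t̪ʰ/, ejective /t̪ʼ/.
alveolar: plain /t/, aspirated /tʰ/, ejective /tʼ/.
retroflex: plain /ʈ/, aspirated /ʈʰ/, ejective —.
The retroflex row has no ejective member, so the gap is the ejective retroflex stop /ʈʼ/.

/ʈʼ/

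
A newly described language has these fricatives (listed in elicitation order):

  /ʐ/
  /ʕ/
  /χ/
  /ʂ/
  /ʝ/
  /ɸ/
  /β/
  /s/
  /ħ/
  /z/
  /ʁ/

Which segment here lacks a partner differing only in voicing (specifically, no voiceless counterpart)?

Bilabial: /ɸ/ ~ /β/
Alveolar: /s/ ~ /z/
Retroflex: /ʂ/ ~ /ʐ/
Uvular: /χ/ ~ /ʁ/
Pharyngeal: /ħ/ ~ /ʕ/
Palatal: only /ʝ/ (voiced); no voiceless partner.
So /ʝ/ is the unpaired segment.

/ʝ/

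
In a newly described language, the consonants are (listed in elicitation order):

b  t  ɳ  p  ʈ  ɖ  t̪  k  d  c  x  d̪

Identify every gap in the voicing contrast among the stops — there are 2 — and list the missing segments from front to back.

/ɟ/, /ɡ/

bilabial: voiceless /p/, voiced /b/.
dental: voiceless /t̪/, voiced /d̪/.
alveolar: voiceless /t/, voiced /d/.
retroflex: voiceless /ʈ/, voiced /ɖ/.
palatal: voiceless /c/, voiced —.
velar: voiceless /k/, voiced —.
Gaps, from front to back: palatal lacks voiced (/ɟ/); velar lacks voiced (/ɡ/).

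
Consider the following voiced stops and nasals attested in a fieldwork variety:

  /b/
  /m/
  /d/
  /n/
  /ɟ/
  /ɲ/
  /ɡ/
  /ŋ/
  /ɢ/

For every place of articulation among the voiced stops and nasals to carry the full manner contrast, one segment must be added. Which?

/ɴ/

Oral stop: /b/ (bilabial), /d/ (alveolar), /ɟ/ (palatal), /ɡ/ (velar), /ɢ/ (uvular).
Nasal: /m/ (bilabial), /n/ (alveolar), /ɲ/ (palatal), /ŋ/ (velar).
The uvular row has no nasal member, so the gap is the uvular nasal /ɴ/.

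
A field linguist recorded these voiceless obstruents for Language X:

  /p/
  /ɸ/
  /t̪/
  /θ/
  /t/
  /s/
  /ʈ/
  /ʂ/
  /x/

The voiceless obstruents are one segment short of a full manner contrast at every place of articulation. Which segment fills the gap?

/k/

bilabial: stop /p/, fricative /ɸ/.
dental: stop /t̪/, fricative /θ/.
alveolar: stop /t/, fricative /s/.
retroflex: stop /ʈ/, fricative /ʂ/.
velar: stop —, fricative /x/.
The velar row has no stop member, so the gap is the velar stop /k/.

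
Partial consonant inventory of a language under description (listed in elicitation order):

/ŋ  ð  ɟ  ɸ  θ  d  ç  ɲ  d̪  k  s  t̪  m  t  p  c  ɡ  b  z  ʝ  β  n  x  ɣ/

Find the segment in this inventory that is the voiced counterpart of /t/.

/t/ is a voiceless alveolar stop.
The voiced counterpart is a voiced alveolar stop — in this inventory, /d/.

/d/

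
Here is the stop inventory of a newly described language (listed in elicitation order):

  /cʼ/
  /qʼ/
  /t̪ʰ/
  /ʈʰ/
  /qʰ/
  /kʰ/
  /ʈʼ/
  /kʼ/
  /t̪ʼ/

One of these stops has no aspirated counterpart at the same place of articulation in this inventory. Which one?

Dental: /t̪ʰ/ ~ /t̪ʼ/
Retroflex: /ʈʰ/ ~ /ʈʼ/
Velar: /kʰ/ ~ /kʼ/
Uvular: /qʰ/ ~ /qʼ/
Palatal: only /cʼ/ (ejective); no aspirated partner.
So /cʼ/ is the unpaired segment.

/cʼ/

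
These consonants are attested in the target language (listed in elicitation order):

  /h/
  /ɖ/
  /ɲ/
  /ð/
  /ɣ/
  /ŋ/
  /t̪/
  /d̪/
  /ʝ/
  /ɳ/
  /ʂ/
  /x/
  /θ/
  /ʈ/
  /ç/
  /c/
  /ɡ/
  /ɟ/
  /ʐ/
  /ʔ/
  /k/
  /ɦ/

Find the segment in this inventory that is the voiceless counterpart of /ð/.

/θ/

/ð/ is a voiced dental fricative.
The voiceless counterpart is a voiceless dental fricative — in this inventory, /θ/.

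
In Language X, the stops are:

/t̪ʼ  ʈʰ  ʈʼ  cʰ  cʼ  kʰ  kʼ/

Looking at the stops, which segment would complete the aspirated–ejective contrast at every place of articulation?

/t̪ʰ/

Aspirated: /ʈʰ/ (retroflex), /cʰ/ (palatal), /kʰ/ (velar).
Ejective: /t̪ʼ/ (dental), /ʈʼ/ (retroflex), /cʼ/ (palatal), /kʼ/ (velar).
The dental row has no aspirated member, so the gap is the aspirated dental stop /t̪ʰ/.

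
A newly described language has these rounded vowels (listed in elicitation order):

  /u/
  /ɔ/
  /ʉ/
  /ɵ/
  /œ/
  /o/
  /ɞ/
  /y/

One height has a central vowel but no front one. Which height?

high-mid

height            front     central   back    
high              y         ʉ         u       
high-mid          —         ɵ         o       
low-mid           œ         ɞ         ɔ       
Every height has a front member except high-mid, where /ø/ would be expected.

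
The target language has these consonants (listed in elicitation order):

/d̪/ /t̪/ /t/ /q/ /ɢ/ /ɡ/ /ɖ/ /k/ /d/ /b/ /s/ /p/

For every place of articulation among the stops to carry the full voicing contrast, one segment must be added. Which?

/ʈ/

bilabial: voiceless /p/, voiced /b/.
dental: voiceless /t̪/, voiced /d̪/.
alveolar: voiceless /t/, voiced /d/.
retroflex: voiceless —, voiced /ɖ/.
velar: voiceless /k/, voiced /ɡ/.
uvular: voiceless /q/, voiced /ɢ/.
The retroflex row has no voiceless member, so the gap is the voiceless retroflex stop /ʈ/.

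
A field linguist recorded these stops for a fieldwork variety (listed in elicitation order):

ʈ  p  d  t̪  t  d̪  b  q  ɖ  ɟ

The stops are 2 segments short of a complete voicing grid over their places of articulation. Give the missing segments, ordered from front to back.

/c/, /ɢ/

Voiceless: /p/ (bilabial), /t̪/ (dental), /t/ (alveolar), /ʈ/ (retroflex), /q/ (uvular).
Voiced: /b/ (bilabial), /d̪/ (dental), /d/ (alveolar), /ɖ/ (retroflex), /ɟ/ (palatal).
Gaps, from front to back: palatal lacks voiceless (/c/); uvular lacks voiced (/ɢ/).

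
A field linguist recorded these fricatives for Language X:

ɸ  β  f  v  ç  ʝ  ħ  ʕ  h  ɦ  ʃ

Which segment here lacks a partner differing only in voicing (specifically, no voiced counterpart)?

/ʃ/

Bilabial: /ɸ/ ~ /β/
Labiodental: /f/ ~ /v/
Palatal: /ç/ ~ /ʝ/
Pharyngeal: /ħ/ ~ /ʕ/
Glottal: /h/ ~ /ɦ/
Postalveolar: only /ʃ/ (voiceless); no voiced partner.
So /ʃ/ is the unpaired segment.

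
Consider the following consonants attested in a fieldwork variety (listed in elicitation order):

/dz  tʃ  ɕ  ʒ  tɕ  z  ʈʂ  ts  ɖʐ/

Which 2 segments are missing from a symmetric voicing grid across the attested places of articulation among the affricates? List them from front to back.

/dʒ/, /dʑ/

Voiceless: /ts/ (alveolar), /tʃ/ (postalveolar), /ʈʂ/ (retroflex), /tɕ/ (alveolo-palatal).
Voiced: /dz/ (alveolar), /ɖʐ/ (retroflex).
Gaps, from front to back: postalveolar lacks voiced (/dʒ/); alveolo-palatal lacks voiced (/dʑ/).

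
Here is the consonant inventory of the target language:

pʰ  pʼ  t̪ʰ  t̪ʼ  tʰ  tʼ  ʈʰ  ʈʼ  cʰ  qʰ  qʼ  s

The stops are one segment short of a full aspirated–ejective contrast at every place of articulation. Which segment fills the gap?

place of articulation  aspirated  ejective
bilabial          pʰ        pʼ      
dental            t̪ʰ       t̪ʼ     
alveolar          tʰ        tʼ      
retroflex         ʈʰ        ʈʼ      
palatal           cʰ        —       
uvular            qʰ        qʼ      
The palatal row has no ejective member, so the gap is the ejective palatal stop /cʼ/.

/cʼ/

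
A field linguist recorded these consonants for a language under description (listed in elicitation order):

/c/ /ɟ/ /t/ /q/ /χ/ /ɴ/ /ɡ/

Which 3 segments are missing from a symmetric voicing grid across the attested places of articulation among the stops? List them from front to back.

/d/, /k/, /ɢ/

Voiceless: /t/ (alveolar), /c/ (palatal), /q/ (uvular).
Voiced: /ɟ/ (palatal), /ɡ/ (velar).
Gaps, from front to back: alveolar lacks voiced (/d/); velar lacks voiceless (/k/); uvular lacks voiced (/ɢ/).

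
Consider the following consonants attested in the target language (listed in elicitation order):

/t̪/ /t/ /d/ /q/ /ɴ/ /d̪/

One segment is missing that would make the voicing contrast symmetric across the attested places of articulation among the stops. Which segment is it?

dental: voiceless /t̪/, voiced /d̪/.
alveolar: voiceless /t/, voiced /d/.
uvular: voiceless /q/, voiced —.
The uvular row has no voiced member, so the gap is the voiced uvular stop /ɢ/.

/ɢ/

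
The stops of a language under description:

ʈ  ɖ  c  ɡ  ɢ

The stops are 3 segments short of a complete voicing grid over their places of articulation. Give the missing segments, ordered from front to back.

/ɟ/, /k/, /q/

place of articulation  voiceless  voiced  
retroflex         ʈ         ɖ       
palatal           c         —       
velar             —         ɡ       
uvular            —         ɢ       
Gaps, from front to back: palatal lacks voiced (/ɟ/); velar lacks voiceless (/k/); uvular lacks voiceless (/q/).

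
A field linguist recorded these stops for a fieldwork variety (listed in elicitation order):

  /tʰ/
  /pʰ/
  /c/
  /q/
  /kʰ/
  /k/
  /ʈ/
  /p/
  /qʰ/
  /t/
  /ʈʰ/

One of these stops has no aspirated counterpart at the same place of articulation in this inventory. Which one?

Bilabial: /p/ ~ /pʰ/
Alveolar: /t/ ~ /tʰ/
Retroflex: /ʈ/ ~ /ʈʰ/
Velar: /k/ ~ /kʰ/
Uvular: /q/ ~ /qʰ/
Palatal: only /c/ (plain); no aspirated partner.
So /c/ is the unpaired segment.

/c/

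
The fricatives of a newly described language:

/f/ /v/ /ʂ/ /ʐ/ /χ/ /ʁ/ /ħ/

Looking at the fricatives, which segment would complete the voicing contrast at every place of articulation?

place of articulation  voiceless  voiced  
labiodental       f         v       
retroflex         ʂ         ʐ       
uvular            χ         ʁ       
pharyngeal        ħ         —       
The pharyngeal row has no voiced member, so the gap is the voiced pharyngeal fricative /ʕ/.

/ʕ/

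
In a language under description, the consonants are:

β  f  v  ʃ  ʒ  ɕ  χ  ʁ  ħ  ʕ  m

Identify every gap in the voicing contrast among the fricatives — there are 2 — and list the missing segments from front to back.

place of articulation  voiceless  voiced  
bilabial          —         β       
labiodental       f         v       
postalveolar      ʃ         ʒ       
alveolo-palatal   ɕ         —       
uvular            χ         ʁ       
pharyngeal        ħ         ʕ       
Gaps, from front to back: bilabial lacks voiceless (/ɸ/); alveolo-palatal lacks voiced (/ʑ/).

/ɸ/, /ʑ/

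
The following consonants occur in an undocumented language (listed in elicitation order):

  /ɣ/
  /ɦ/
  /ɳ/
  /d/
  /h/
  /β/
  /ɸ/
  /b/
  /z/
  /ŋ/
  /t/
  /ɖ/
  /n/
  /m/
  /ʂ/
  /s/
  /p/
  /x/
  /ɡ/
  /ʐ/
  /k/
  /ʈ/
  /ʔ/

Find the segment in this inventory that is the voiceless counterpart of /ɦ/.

/ɦ/ is a voiced glottal fricative.
The voiceless counterpart is a voiceless glottal fricative — in this inventory, /h/.

/h/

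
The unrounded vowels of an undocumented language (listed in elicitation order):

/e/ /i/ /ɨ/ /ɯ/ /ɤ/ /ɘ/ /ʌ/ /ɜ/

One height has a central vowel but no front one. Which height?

low-mid

height            front     central   back    
high              i         ɨ         ɯ       
high-mid          e         ɘ         ɤ       
low-mid           —         ɜ         ʌ       
Every height has a front member except low-mid, where /ɛ/ would be expected.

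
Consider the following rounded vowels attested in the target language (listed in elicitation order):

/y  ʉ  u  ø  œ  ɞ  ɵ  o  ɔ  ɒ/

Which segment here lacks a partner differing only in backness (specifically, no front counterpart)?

/ɒ/

High: /y/ ~ /ʉ/ ~ /u/
High-mid: /ø/ ~ /ɵ/ ~ /o/
Low-mid: /œ/ ~ /ɞ/ ~ /ɔ/
Low: only /ɒ/ (back); no front partner.
So /ɒ/ is the unpaired segment.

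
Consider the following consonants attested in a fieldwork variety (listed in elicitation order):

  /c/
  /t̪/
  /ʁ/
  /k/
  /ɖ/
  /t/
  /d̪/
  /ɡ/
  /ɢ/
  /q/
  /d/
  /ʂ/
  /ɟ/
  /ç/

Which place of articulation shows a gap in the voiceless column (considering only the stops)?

retroflex

dental: voiceless /t̪/, voiced /d̪/.
alveolar: voiceless /t/, voiced /d/.
retroflex: voiceless —, voiced /ɖ/.
palatal: voiceless /c/, voiced /ɟ/.
velar: voiceless /k/, voiced /ɡ/.
uvular: voiceless /q/, voiced /ɢ/.
Every place of articulation has a voiceless member except retroflex, where /ʈ/ would be expected.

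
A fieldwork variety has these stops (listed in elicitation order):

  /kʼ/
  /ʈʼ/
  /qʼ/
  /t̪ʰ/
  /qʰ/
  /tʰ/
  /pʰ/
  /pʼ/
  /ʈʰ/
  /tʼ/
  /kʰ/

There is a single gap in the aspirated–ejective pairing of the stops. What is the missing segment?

/t̪ʼ/

bilabial: aspirated /pʰ/, ejective /pʼ/.
dental: aspirated /t̪ʰ/, ejective —.
alveolar: aspirated /tʰ/, ejective /tʼ/.
retroflex: aspirated /ʈʰ/, ejective /ʈʼ/.
velar: aspirated /kʰ/, ejective /kʼ/.
uvular: aspirated /qʰ/, ejective /qʼ/.
The dental row has no ejective member, so the gap is the ejective dental stop /t̪ʼ/.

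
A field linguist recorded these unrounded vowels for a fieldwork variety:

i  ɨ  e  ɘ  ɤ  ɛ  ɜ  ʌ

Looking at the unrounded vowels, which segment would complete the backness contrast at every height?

high: front /i/, central /ɨ/, back —.
high-mid: front /e/, central /ɘ/, back /ɤ/.
low-mid: front /ɛ/, central /ɜ/, back /ʌ/.
The high row has no back member, so the gap is the high back unrounded vowel /ɯ/.

/ɯ/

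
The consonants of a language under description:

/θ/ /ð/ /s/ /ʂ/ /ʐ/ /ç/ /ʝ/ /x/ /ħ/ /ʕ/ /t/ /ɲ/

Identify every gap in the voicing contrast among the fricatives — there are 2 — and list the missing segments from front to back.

dental: voiceless /θ/, voiced /ð/.
alveolar: voiceless /s/, voiced —.
retroflex: voiceless /ʂ/, voiced /ʐ/.
palatal: voiceless /ç/, voiced /ʝ/.
velar: voiceless /x/, voiced —.
pharyngeal: voiceless /ħ/, voiced /ʕ/.
Gaps, from front to back: alveolar lacks voiced (/z/); velar lacks voiced (/ɣ/).

/z/, /ɣ/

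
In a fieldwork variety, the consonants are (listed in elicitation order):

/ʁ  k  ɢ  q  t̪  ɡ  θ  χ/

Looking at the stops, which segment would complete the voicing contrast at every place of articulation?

/d̪/

Voiceless: /t̪/ (dental), /k/ (velar), /q/ (uvular).
Voiced: /ɡ/ (velar), /ɢ/ (uvular).
The dental row has no voiced member, so the gap is the voiced dental stop /d̪/.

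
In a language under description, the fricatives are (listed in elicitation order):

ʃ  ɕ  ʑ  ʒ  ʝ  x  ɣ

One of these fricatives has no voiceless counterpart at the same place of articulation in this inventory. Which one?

/ʝ/

Postalveolar: /ʃ/ ~ /ʒ/
Alveolo-palatal: /ɕ/ ~ /ʑ/
Velar: /x/ ~ /ɣ/
Palatal: only /ʝ/ (voiced); no voiceless partner.
So /ʝ/ is the unpaired segment.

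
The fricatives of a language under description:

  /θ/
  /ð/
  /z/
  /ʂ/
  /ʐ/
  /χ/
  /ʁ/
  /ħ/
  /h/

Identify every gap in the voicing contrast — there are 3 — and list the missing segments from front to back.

Voiceless: /θ/ (dental), /ʂ/ (retroflex), /χ/ (uvular), /ħ/ (pharyngeal), /h/ (glottal).
Voiced: /ð/ (dental), /z/ (alveolar), /ʐ/ (retroflex), /ʁ/ (uvular).
Gaps, from front to back: alveolar lacks voiceless (/s/); pharyngeal lacks voiced (/ʕ/); glottal lacks voiced (/ɦ/).

/s/, /ʕ/, /ɦ/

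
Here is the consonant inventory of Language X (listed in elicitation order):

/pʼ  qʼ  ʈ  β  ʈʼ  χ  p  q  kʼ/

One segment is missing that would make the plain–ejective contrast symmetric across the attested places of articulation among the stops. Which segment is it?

place of articulation  plain     ejective
bilabial          p         pʼ      
retroflex         ʈ         ʈʼ      
velar             —         kʼ      
uvular            q         qʼ      
The velar row has no plain member, so the gap is the plain velar stop /k/.

/k/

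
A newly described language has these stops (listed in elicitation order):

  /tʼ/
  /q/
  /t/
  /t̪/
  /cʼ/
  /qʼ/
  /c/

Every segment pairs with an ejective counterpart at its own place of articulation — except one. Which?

/t̪/

Alveolar: /t/ ~ /tʼ/
Palatal: /c/ ~ /cʼ/
Uvular: /q/ ~ /qʼ/
Dental: only /t̪/ (plain); no ejective partner.
So /t̪/ is the unpaired segment.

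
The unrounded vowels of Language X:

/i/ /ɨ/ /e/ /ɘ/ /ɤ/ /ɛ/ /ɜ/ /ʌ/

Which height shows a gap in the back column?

high

high: front /i/, central /ɨ/, back —.
high-mid: front /e/, central /ɘ/, back /ɤ/.
low-mid: front /ɛ/, central /ɜ/, back /ʌ/.
Every height has a back member except high, where /ɯ/ would be expected.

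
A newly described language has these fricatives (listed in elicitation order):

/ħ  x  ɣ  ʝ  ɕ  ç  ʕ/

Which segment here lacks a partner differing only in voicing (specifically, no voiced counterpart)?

/ɕ/

Palatal: /ç/ ~ /ʝ/
Velar: /x/ ~ /ɣ/
Pharyngeal: /ħ/ ~ /ʕ/
Alveolo-palatal: only /ɕ/ (voiceless); no voiced partner.
So /ɕ/ is the unpaired segment.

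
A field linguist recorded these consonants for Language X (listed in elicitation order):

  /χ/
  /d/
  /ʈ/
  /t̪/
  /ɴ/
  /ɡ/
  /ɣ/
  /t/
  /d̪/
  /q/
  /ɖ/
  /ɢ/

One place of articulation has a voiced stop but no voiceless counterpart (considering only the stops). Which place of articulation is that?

velar

Voiceless: /t̪/ (dental), /t/ (alveolar), /ʈ/ (retroflex), /q/ (uvular).
Voiced: /d̪/ (dental), /d/ (alveolar), /ɖ/ (retroflex), /ɡ/ (velar), /ɢ/ (uvular).
Every place of articulation has a voiceless member except velar, where /k/ would be expected.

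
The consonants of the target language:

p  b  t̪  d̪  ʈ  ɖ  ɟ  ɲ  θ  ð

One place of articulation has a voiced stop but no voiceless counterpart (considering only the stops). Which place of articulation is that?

place of articulation  voiceless  voiced  
bilabial          p         b       
dental            t̪        d̪      
retroflex         ʈ         ɖ       
palatal           —         ɟ       
Every place of articulation has a voiceless member except palatal, where /c/ would be expected.

palatal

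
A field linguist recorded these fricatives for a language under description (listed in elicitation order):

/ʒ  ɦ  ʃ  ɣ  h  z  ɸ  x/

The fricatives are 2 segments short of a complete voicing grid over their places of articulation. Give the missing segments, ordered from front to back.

/β/, /s/

place of articulation  voiceless  voiced  
bilabial          ɸ         —       
alveolar          —         z       
postalveolar      ʃ         ʒ       
velar             x         ɣ       
glottal           h         ɦ       
Gaps, from front to back: bilabial lacks voiced (/β/); alveolar lacks voiceless (/s/).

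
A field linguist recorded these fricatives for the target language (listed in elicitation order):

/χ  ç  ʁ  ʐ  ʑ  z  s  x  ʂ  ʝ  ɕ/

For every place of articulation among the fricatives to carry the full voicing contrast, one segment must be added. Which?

alveolar: voiceless /s/, voiced /z/.
retroflex: voiceless /ʂ/, voiced /ʐ/.
alveolo-palatal: voiceless /ɕ/, voiced /ʑ/.
palatal: voiceless /ç/, voiced /ʝ/.
velar: voiceless /x/, voiced —.
uvular: voiceless /χ/, voiced /ʁ/.
The velar row has no voiced member, so the gap is the voiced velar fricative /ɣ/.

/ɣ/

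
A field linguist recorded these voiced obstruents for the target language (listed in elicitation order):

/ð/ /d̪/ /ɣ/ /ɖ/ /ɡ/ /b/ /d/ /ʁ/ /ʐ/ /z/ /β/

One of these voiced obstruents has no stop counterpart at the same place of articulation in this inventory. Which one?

Bilabial: /b/ ~ /β/
Dental: /d̪/ ~ /ð/
Alveolar: /d/ ~ /z/
Retroflex: /ɖ/ ~ /ʐ/
Velar: /ɡ/ ~ /ɣ/
Uvular: only /ʁ/ (fricative); no stop partner.
So /ʁ/ is the unpaired segment.

/ʁ/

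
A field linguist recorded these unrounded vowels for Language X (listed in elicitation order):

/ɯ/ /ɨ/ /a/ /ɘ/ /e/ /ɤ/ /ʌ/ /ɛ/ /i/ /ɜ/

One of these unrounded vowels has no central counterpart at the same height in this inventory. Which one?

High: /i/ ~ /ɨ/ ~ /ɯ/
High-mid: /e/ ~ /ɘ/ ~ /ɤ/
Low-mid: /ɛ/ ~ /ɜ/ ~ /ʌ/
Low: only /a/ (front); no central partner.
So /a/ is the unpaired segment.

/a/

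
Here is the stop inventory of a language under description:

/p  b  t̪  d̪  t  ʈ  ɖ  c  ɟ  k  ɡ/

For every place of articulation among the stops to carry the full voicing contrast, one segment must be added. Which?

bilabial: voiceless /p/, voiced /b/.
dental: voiceless /t̪/, voiced /d̪/.
alveolar: voiceless /t/, voiced —.
retroflex: voiceless /ʈ/, voiced /ɖ/.
palatal: voiceless /c/, voiced /ɟ/.
velar: voiceless /k/, voiced /ɡ/.
The alveolar row has no voiced member, so the gap is the voiced alveolar stop /d/.

/d/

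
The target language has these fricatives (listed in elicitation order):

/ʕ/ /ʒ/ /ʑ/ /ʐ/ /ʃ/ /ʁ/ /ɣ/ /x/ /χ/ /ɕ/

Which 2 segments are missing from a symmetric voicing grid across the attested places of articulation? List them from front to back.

postalveolar: voiceless /ʃ/, voiced /ʒ/.
retroflex: voiceless —, voiced /ʐ/.
alveolo-palatal: voiceless /ɕ/, voiced /ʑ/.
velar: voiceless /x/, voiced /ɣ/.
uvular: voiceless /χ/, voiced /ʁ/.
pharyngeal: voiceless —, voiced /ʕ/.
Gaps, from front to back: retroflex lacks voiceless (/ʂ/); pharyngeal lacks voiceless (/ħ/).

/ʂ/, /ħ/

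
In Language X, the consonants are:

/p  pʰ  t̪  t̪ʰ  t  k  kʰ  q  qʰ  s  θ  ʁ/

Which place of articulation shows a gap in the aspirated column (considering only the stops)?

bilabial: plain /p/, aspirated /pʰ/.
dental: plain /t̪/, aspirated /t̪ʰ/.
alveolar: plain /t/, aspirated —.
velar: plain /k/, aspirated /kʰ/.
uvular: plain /q/, aspirated /qʰ/.
Every place of articulation has an aspirated member except alveolar, where /tʰ/ would be expected.

alveolar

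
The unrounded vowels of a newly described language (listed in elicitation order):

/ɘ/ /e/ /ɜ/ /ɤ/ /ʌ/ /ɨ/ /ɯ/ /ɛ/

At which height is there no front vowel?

high: front —, central /ɨ/, back /ɯ/.
high-mid: front /e/, central /ɘ/, back /ɤ/.
low-mid: front /ɛ/, central /ɜ/, back /ʌ/.
Every height has a front member except high, where /i/ would be expected.

high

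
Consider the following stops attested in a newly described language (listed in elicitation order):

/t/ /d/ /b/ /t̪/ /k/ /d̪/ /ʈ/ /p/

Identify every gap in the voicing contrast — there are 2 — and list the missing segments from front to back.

/ɖ/, /ɡ/

place of articulation  voiceless  voiced  
bilabial          p         b       
dental            t̪        d̪      
alveolar          t         d       
retroflex         ʈ         —       
velar             k         —       
Gaps, from front to back: retroflex lacks voiced (/ɖ/); velar lacks voiced (/ɡ/).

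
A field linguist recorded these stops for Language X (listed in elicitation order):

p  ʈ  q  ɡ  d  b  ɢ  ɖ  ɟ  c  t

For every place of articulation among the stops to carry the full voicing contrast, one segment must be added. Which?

/k/

Voiceless: /p/ (bilabial), /t/ (alveolar), /ʈ/ (retroflex), /c/ (palatal), /q/ (uvular).
Voiced: /b/ (bilabial), /d/ (alveolar), /ɖ/ (retroflex), /ɟ/ (palatal), /ɡ/ (velar), /ɢ/ (uvular).
The velar row has no voiceless member, so the gap is the voiceless velar stop /k/.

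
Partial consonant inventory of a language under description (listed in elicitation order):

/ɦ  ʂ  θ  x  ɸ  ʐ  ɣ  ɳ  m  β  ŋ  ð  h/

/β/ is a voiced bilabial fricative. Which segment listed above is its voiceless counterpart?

The voiceless counterpart is a voiceless bilabial fricative — in this inventory, /ɸ/.

/ɸ/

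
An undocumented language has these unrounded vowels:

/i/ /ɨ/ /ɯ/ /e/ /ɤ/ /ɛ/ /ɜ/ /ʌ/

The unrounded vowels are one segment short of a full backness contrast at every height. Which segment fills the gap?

/ɘ/

height            front     central   back    
high              i         ɨ         ɯ       
high-mid          e         —         ɤ       
low-mid           ɛ         ɜ         ʌ       
The high-mid row has no central member, so the gap is the high-mid central unrounded vowel /ɘ/.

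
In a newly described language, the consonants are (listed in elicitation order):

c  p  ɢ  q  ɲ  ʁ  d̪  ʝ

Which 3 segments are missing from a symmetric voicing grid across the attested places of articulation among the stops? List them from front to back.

/b/, /t̪/, /ɟ/

place of articulation  voiceless  voiced  
bilabial          p         —       
dental            —         d̪      
palatal           c         —       
uvular            q         ɢ       
Gaps, from front to back: bilabial lacks voiced (/b/); dental lacks voiceless (/t̪/); palatal lacks voiced (/ɟ/).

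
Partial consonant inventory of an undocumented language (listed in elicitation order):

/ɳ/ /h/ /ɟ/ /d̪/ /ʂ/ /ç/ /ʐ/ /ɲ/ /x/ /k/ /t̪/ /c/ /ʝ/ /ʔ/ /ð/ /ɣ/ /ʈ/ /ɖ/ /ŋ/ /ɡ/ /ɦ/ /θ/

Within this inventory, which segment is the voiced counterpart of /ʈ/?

/ʈ/ is a voiceless retroflex stop.
The voiced counterpart is a voiced retroflex stop — in this inventory, /ɖ/.

/ɖ/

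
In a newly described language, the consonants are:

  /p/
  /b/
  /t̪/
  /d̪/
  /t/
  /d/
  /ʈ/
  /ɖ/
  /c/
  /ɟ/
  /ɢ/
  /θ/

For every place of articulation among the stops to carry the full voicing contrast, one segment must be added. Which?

/q/

Voiceless: /p/ (bilabial), /t̪/ (dental), /t/ (alveolar), /ʈ/ (retroflex), /c/ (palatal).
Voiced: /b/ (bilabial), /d̪/ (dental), /d/ (alveolar), /ɖ/ (retroflex), /ɟ/ (palatal), /ɢ/ (uvular).
The uvular row has no voiceless member, so the gap is the voiceless uvular stop /q/.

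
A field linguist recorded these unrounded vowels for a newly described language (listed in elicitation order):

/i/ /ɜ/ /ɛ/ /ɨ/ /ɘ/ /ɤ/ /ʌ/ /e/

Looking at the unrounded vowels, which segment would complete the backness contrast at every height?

/ɯ/

Front: /i/ (high), /e/ (high-mid), /ɛ/ (low-mid).
Central: /ɨ/ (high), /ɘ/ (high-mid), /ɜ/ (low-mid).
Back: /ɤ/ (high-mid), /ʌ/ (low-mid).
The high row has no back member, so the gap is the high back unrounded vowel /ɯ/.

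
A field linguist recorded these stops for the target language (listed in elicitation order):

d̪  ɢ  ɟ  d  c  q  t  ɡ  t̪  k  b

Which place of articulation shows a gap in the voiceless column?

place of articulation  voiceless  voiced  
bilabial          —         b       
dental            t̪        d̪      
alveolar          t         d       
palatal           c         ɟ       
velar             k         ɡ       
uvular            q         ɢ       
Every place of articulation has a voiceless member except bilabial, where /p/ would be expected.

bilabial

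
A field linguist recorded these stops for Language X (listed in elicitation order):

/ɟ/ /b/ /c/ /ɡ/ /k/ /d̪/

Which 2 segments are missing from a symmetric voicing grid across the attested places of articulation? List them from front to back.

bilabial: voiceless —, voiced /b/.
dental: voiceless —, voiced /d̪/.
palatal: voiceless /c/, voiced /ɟ/.
velar: voiceless /k/, voiced /ɡ/.
Gaps, from front to back: bilabial lacks voiceless (/p/); dental lacks voiceless (/t̪/).

/p/, /t̪/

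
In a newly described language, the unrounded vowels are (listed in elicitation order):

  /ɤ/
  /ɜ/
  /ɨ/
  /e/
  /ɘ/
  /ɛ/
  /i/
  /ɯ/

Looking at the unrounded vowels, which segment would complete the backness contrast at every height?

/ʌ/

Front: /i/ (high), /e/ (high-mid), /ɛ/ (low-mid).
Central: /ɨ/ (high), /ɘ/ (high-mid), /ɜ/ (low-mid).
Back: /ɯ/ (high), /ɤ/ (high-mid).
The low-mid row has no back member, so the gap is the low-mid back unrounded vowel /ʌ/.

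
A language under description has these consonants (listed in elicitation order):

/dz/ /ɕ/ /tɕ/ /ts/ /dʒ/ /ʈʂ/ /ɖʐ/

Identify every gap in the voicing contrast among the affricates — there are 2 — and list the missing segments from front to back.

place of articulation  voiceless  voiced  
alveolar          ts        dz      
postalveolar      —         dʒ      
retroflex         ʈʂ        ɖʐ      
alveolo-palatal   tɕ        —       
Gaps, from front to back: postalveolar lacks voiceless (/tʃ/); alveolo-palatal lacks voiced (/dʑ/).

/tʃ/, /dʑ/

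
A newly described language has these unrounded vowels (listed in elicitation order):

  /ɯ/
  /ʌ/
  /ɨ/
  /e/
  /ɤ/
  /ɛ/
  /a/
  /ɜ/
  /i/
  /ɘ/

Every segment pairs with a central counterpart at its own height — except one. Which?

High: /i/ ~ /ɨ/ ~ /ɯ/
High-mid: /e/ ~ /ɘ/ ~ /ɤ/
Low-mid: /ɛ/ ~ /ɜ/ ~ /ʌ/
Low: only /a/ (front); no central partner.
So /a/ is the unpaired segment.

/a/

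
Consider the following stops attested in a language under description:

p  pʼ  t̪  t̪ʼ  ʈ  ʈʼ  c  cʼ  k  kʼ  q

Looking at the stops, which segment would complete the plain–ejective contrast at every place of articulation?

/qʼ/

bilabial: plain /p/, ejective /pʼ/.
dental: plain /t̪/, ejective /t̪ʼ/.
retroflex: plain /ʈ/, ejective /ʈʼ/.
palatal: plain /c/, ejective /cʼ/.
velar: plain /k/, ejective /kʼ/.
uvular: plain /q/, ejective —.
The uvular row has no ejective member, so the gap is the ejective uvular stop /qʼ/.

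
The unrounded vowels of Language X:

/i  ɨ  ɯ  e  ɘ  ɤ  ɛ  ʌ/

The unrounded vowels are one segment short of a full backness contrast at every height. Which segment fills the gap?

/ɜ/

high: front /i/, central /ɨ/, back /ɯ/.
high-mid: front /e/, central /ɘ/, back /ɤ/.
low-mid: front /ɛ/, central —, back /ʌ/.
The low-mid row has no central member, so the gap is the low-mid central unrounded vowel /ɜ/.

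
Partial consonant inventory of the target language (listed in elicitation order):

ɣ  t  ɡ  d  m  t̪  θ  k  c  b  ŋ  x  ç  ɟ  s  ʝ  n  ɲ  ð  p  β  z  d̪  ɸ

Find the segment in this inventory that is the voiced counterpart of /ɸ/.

/β/

/ɸ/ is a voiceless bilabial fricative.
The voiced counterpart is a voiced bilabial fricative — in this inventory, /β/.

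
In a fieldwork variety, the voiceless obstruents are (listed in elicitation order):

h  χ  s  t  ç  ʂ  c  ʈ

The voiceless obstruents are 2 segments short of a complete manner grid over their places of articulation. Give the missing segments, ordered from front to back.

alveolar: stop /t/, fricative /s/.
retroflex: stop /ʈ/, fricative /ʂ/.
palatal: stop /c/, fricative /ç/.
uvular: stop —, fricative /χ/.
glottal: stop —, fricative /h/.
Gaps, from front to back: uvular lacks stop (/q/); glottal lacks stop (/ʔ/).

/q/, /ʔ/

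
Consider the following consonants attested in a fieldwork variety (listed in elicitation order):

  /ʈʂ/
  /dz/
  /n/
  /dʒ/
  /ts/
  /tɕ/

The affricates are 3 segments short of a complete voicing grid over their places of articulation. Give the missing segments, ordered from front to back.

/tʃ/, /ɖʐ/, /dʑ/

Voiceless: /ts/ (alveolar), /ʈʂ/ (retroflex), /tɕ/ (alveolo-palatal).
Voiced: /dz/ (alveolar), /dʒ/ (postalveolar).
Gaps, from front to back: postalveolar lacks voiceless (/tʃ/); retroflex lacks voiced (/ɖʐ/); alveolo-palatal lacks voiced (/dʑ/).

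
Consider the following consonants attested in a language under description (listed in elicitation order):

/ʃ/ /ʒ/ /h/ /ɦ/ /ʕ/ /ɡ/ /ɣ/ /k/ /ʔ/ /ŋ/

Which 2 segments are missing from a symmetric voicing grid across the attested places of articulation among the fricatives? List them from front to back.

/x/, /ħ/

place of articulation  voiceless  voiced  
postalveolar      ʃ         ʒ       
velar             —         ɣ       
pharyngeal        —         ʕ       
glottal           h         ɦ       
Gaps, from front to back: velar lacks voiceless (/x/); pharyngeal lacks voiceless (/ħ/).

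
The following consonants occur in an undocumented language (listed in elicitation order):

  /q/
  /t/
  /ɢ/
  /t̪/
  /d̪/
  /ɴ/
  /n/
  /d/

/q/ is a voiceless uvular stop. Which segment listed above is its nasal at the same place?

The nasal at the same place is an uvular nasal — in this inventory, /ɴ/.

/ɴ/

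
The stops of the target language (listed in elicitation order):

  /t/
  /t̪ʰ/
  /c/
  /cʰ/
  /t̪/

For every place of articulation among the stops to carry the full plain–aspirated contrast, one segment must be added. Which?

dental: plain /t̪/, aspirated /t̪ʰ/.
alveolar: plain /t/, aspirated —.
palatal: plain /c/, aspirated /cʰ/.
The alveolar row has no aspirated member, so the gap is the aspirated alveolar stop /tʰ/.

/tʰ/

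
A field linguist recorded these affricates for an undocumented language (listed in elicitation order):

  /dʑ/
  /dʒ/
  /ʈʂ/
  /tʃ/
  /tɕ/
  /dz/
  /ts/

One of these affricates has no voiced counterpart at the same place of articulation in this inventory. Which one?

/ʈʂ/

Alveolar: /ts/ ~ /dz/
Postalveolar: /tʃ/ ~ /dʒ/
Alveolo-palatal: /tɕ/ ~ /dʑ/
Retroflex: only /ʈʂ/ (voiceless); no voiced partner.
So /ʈʂ/ is the unpaired segment.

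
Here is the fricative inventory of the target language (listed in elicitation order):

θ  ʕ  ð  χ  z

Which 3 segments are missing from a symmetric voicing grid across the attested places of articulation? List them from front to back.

/s/, /ʁ/, /ħ/

place of articulation  voiceless  voiced  
dental            θ         ð       
alveolar          —         z       
uvular            χ         —       
pharyngeal        —         ʕ       
Gaps, from front to back: alveolar lacks voiceless (/s/); uvular lacks voiced (/ʁ/); pharyngeal lacks voiceless (/ħ/).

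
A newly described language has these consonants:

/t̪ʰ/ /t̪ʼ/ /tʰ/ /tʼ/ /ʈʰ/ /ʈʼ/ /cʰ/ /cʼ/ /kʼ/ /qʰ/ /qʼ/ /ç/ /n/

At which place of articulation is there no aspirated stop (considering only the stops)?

velar

place of articulation  aspirated  ejective
dental            t̪ʰ       t̪ʼ     
alveolar          tʰ        tʼ      
retroflex         ʈʰ        ʈʼ      
palatal           cʰ        cʼ      
velar             —         kʼ      
uvular            qʰ        qʼ      
Every place of articulation has an aspirated member except velar, where /kʰ/ would be expected.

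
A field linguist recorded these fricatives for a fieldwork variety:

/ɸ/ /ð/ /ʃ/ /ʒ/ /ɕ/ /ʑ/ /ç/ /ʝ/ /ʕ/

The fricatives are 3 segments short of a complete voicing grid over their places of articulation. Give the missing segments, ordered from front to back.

bilabial: voiceless /ɸ/, voiced —.
dental: voiceless —, voiced /ð/.
postalveolar: voiceless /ʃ/, voiced /ʒ/.
alveolo-palatal: voiceless /ɕ/, voiced /ʑ/.
palatal: voiceless /ç/, voiced /ʝ/.
pharyngeal: voiceless —, voiced /ʕ/.
Gaps, from front to back: bilabial lacks voiced (/β/); dental lacks voiceless (/θ/); pharyngeal lacks voiceless (/ħ/).

/β/, /θ/, /ħ/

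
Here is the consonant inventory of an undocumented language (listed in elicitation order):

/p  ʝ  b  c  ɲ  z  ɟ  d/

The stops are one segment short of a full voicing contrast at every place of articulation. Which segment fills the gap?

/t/

bilabial: voiceless /p/, voiced /b/.
alveolar: voiceless —, voiced /d/.
palatal: voiceless /c/, voiced /ɟ/.
The alveolar row has no voiceless member, so the gap is the voiceless alveolar stop /t/.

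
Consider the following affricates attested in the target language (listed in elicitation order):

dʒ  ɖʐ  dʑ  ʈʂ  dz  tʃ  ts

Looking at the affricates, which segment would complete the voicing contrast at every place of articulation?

alveolar: voiceless /ts/, voiced /dz/.
postalveolar: voiceless /tʃ/, voiced /dʒ/.
retroflex: voiceless /ʈʂ/, voiced /ɖʐ/.
alveolo-palatal: voiceless —, voiced /dʑ/.
The alveolo-palatal row has no voiceless member, so the gap is the voiceless alveolo-palatal affricate /tɕ/.

/tɕ/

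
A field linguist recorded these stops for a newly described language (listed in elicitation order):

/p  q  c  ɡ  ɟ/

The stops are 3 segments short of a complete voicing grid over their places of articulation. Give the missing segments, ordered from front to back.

Voiceless: /p/ (bilabial), /c/ (palatal), /q/ (uvular).
Voiced: /ɟ/ (palatal), /ɡ/ (velar).
Gaps, from front to back: bilabial lacks voiced (/b/); velar lacks voiceless (/k/); uvular lacks voiced (/ɢ/).

/b/, /k/, /ɢ/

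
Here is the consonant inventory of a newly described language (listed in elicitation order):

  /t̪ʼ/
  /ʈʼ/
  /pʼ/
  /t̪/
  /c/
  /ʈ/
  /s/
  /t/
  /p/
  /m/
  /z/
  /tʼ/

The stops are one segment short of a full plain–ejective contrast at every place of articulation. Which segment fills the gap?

/cʼ/

Plain: /p/ (bilabial), /t̪/ (dental), /t/ (alveolar), /ʈ/ (retroflex), /c/ (palatal).
Ejective: /pʼ/ (bilabial), /t̪ʼ/ (dental), /tʼ/ (alveolar), /ʈʼ/ (retroflex).
The palatal row has no ejective member, so the gap is the ejective palatal stop /cʼ/.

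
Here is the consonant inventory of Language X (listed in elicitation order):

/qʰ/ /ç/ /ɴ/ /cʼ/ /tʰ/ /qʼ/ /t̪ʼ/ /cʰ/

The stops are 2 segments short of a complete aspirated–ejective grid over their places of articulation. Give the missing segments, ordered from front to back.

place of articulation  aspirated  ejective
dental            —         t̪ʼ     
alveolar          tʰ        —       
palatal           cʰ        cʼ      
uvular            qʰ        qʼ      
Gaps, from front to back: dental lacks aspirated (/t̪ʰ/); alveolar lacks ejective (/tʼ/).

/t̪ʰ/, /tʼ/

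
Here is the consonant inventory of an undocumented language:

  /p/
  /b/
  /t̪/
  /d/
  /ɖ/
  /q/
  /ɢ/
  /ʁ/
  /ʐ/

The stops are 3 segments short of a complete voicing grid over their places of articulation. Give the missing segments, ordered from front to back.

Voiceless: /p/ (bilabial), /t̪/ (dental), /q/ (uvular).
Voiced: /b/ (bilabial), /d/ (alveolar), /ɖ/ (retroflex), /ɢ/ (uvular).
Gaps, from front to back: dental lacks voiced (/d̪/); alveolar lacks voiceless (/t/); retroflex lacks voiceless (/ʈ/).

/d̪/, /t/, /ʈ/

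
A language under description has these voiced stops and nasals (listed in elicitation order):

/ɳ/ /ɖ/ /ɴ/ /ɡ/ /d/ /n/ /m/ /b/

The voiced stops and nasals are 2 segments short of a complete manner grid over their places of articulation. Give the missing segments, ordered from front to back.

/ŋ/, /ɢ/

bilabial: oral stop /b/, nasal /m/.
alveolar: oral stop /d/, nasal /n/.
retroflex: oral stop /ɖ/, nasal /ɳ/.
velar: oral stop /ɡ/, nasal —.
uvular: oral stop —, nasal /ɴ/.
Gaps, from front to back: velar lacks nasal (/ŋ/); uvular lacks oral stop (/ɢ/).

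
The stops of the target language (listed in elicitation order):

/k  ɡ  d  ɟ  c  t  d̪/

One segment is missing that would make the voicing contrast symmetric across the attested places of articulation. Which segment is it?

dental: voiceless —, voiced /d̪/.
alveolar: voiceless /t/, voiced /d/.
palatal: voiceless /c/, voiced /ɟ/.
velar: voiceless /k/, voiced /ɡ/.
The dental row has no voiceless member, so the gap is the voiceless dental stop /t̪/.

/t̪/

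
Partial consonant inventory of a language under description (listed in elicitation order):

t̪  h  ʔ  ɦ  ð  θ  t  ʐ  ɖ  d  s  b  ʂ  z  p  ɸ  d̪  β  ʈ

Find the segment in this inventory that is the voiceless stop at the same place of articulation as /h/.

/h/ is a voiceless glottal fricative.
The voiceless stop at the same place is a voiceless glottal stop — in this inventory, /ʔ/.

/ʔ/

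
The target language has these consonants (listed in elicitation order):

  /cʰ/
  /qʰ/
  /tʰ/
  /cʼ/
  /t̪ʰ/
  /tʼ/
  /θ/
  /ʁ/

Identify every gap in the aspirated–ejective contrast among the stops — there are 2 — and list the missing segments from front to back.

place of articulation  aspirated  ejective
dental            t̪ʰ       —       
alveolar          tʰ        tʼ      
palatal           cʰ        cʼ      
uvular            qʰ        —       
Gaps, from front to back: dental lacks ejective (/t̪ʼ/); uvular lacks ejective (/qʼ/).

/t̪ʼ/, /qʼ/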